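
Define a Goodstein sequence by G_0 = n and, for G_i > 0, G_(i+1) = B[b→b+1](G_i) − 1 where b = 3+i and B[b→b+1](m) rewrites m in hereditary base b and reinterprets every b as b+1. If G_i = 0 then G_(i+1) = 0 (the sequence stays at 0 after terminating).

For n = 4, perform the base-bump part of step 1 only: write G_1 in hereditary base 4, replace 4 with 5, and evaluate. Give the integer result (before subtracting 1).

5

step 0: 4 = 3 + 1; sub 4 for 3: 4 + 1; = 5; G_1 = 5−1 = 4
step 1: 4 = 4; sub 5 for 4: 5; = 5; G_2 = 5−1 = 4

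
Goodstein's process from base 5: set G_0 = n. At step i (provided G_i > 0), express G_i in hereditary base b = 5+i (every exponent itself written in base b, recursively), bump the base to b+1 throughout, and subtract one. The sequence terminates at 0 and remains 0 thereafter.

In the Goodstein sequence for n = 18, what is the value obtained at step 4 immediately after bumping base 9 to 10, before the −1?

28

[0] 18 ≡ 3·5 + 3 (base 5). Lift 6: 21. −1: 20.
[1] 20 ≡ 3·6 + 2 (base 6). Lift 7: 23. −1: 22.
[2] 22 ≡ 3·7 + 1 (base 7). Lift 8: 25. −1: 24.
[3] 24 ≡ 3·8 (base 8). Lift 9: 27. −1: 26.
[4] 26 ≡ 2·9 + 8 (base 9). Lift 10: 28. −1: 27.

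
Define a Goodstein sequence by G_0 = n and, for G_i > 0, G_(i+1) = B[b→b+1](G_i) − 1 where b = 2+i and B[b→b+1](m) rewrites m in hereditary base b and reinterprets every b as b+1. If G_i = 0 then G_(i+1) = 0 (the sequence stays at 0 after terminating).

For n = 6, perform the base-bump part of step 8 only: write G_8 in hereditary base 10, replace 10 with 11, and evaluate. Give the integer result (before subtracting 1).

885776

step 0: 6 = 2^2 + 2; sub 3 for 2: 3^3 + 3; = 30; G_1 = 30−1 = 29
step 1: 29 = 3^3 + 2; sub 4 for 3: 4^4 + 2; = 258; G_2 = 258−1 = 257
step 2: 257 = 4^4 + 1; sub 5 for 4: 5^5 + 1; = 3126; G_3 = 3126−1 = 3125
step 3: 3125 = 5^5; sub 6 for 5: 6^6; = 46656; G_4 = 46656−1 = 46655
step 4: 46655 = 5·6^5 + 5·6^4 + 5·6^3 + 5·6^2 + 5·6 + 5; sub 7 for 6: 5·7^5 + 5·7^4 + 5·7^3 + 5·7^2 + 5·7 + 5; = 98040; G_5 = 98040−1 = 98039
step 5: 98039 = 5·7^5 + 5·7^4 + 5·7^3 + 5·7^2 + 5·7 + 4; sub 8 for 7: 5·8^5 + 5·8^4 + 5·8^3 + 5·8^2 + 5·8 + 4; = 187244; G_6 = 187244−1 = 187243
step 6: 187243 = 5·8^5 + 5·8^4 + 5·8^3 + 5·8^2 + 5·8 + 3; sub 9 for 8: 5·9^5 + 5·9^4 + 5·9^3 + 5·9^2 + 5·9 + 3; = 332148; G_7 = 332148−1 = 332147
step 7: 332147 = 5·9^5 + 5·9^4 + 5·9^3 + 5·9^2 + 5·9 + 2; sub 10 for 9: 5·10^5 + 5·10^4 + 5·10^3 + 5·10^2 + 5·10 + 2; = 555552; G_8 = 555552−1 = 555551
step 8: 555551 = 5·10^5 + 5·10^4 + 5·10^3 + 5·10^2 + 5·10 + 1; sub 11 for 10: 5·11^5 + 5·11^4 + 5·11^3 + 5·11^2 + 5·11 + 1; = 885776; G_9 = 885776−1 = 885775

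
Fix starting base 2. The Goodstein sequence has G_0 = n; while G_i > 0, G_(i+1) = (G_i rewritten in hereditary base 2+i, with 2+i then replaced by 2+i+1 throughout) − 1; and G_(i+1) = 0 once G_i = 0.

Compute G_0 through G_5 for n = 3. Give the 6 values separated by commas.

G_0 = 3. HB_2(3) = 2 + 1. Bump = 4. G_1 = 3.
G_1 = 3. HB_3(3) = 3. Bump = 4. G_2 = 3.
G_2 = 3. HB_4(3) = 3. Bump = 3. G_3 = 2.
G_3 = 2. HB_5(2) = 2. Bump = 2. G_4 = 1.
G_4 = 1. HB_6(1) = 1. Bump = 1. G_5 = 0.

3, 3, 3, 2, 1, 0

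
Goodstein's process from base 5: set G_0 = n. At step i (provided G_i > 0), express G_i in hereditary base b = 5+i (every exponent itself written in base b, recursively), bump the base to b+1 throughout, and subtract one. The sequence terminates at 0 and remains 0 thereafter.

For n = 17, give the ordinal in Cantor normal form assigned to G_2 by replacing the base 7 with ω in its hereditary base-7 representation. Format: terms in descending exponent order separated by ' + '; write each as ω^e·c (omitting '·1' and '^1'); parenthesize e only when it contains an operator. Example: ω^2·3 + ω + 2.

ω·3

G_0=17  [base 5] 3·5 + 2  →[5↦6]→  3·6 + 2 = 20  −1 ⇒ G_1=19
G_1=19  [base 6] 3·6 + 1  →[6↦7]→  3·7 + 1 = 22  −1 ⇒ G_2=21
G_2=21  [base 7] 3·7  →[7↦8]→  3·8 = 24  −1 ⇒ G_3=23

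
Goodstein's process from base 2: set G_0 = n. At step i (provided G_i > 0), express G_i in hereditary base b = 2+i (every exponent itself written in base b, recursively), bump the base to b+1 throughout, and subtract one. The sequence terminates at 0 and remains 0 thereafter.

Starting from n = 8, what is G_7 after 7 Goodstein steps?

(0) 8|_2 = 2^(2 + 1) ↦ 3^(3 + 1)|_3 = 81 ⇒ 80
(1) 80|_3 = 2·3^3 + 2·3^2 + 2·3 + 2 ↦ 2·4^4 + 2·4^2 + 2·4 + 2|_4 = 554 ⇒ 553
(2) 553|_4 = 2·4^4 + 2·4^2 + 2·4 + 1 ↦ 2·5^5 + 2·5^2 + 2·5 + 1|_5 = 6311 ⇒ 6310
(3) 6310|_5 = 2·5^5 + 2·5^2 + 2·5 ↦ 2·6^6 + 2·6^2 + 2·6|_6 = 93396 ⇒ 93395
(4) 93395|_6 = 2·6^6 + 2·6^2 + 6 + 5 ↦ 2·7^7 + 2·7^2 + 7 + 5|_7 = 1647196 ⇒ 1647195
(5) 1647195|_7 = 2·7^7 + 2·7^2 + 7 + 4 ↦ 2·8^8 + 2·8^2 + 8 + 4|_8 = 33554572 ⇒ 33554571
(6) 33554571|_8 = 2·8^8 + 2·8^2 + 8 + 3 ↦ 2·9^9 + 2·9^2 + 9 + 3|_9 = 774841152 ⇒ 774841151
(7) 774841151|_9 = 2·9^9 + 2·9^2 + 9 + 2 ↦ 2·10^10 + 2·10^2 + 10 + 2|_10 = 20000000212 ⇒ 20000000211

774841151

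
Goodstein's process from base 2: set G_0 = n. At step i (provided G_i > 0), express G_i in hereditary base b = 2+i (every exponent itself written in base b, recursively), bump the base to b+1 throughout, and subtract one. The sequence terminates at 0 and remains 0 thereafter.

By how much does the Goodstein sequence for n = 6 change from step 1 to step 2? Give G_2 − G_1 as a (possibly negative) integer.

G_0=6  [base 2] 2^2 + 2  →[2↦3]→  3^3 + 3 = 30  −1 ⇒ G_1=29
G_1=29  [base 3] 3^3 + 2  →[3↦4]→  4^4 + 2 = 258  −1 ⇒ G_2=257

228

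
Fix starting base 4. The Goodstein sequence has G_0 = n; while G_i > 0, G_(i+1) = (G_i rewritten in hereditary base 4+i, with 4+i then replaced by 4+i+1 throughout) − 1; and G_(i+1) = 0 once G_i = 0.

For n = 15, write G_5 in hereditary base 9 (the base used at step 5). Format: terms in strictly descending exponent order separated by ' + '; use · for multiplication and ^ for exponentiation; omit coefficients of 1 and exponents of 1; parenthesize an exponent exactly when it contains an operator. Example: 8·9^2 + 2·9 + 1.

2·9 + 6

step 0: 15 = 3·4 + 3; sub 5 for 4: 3·5 + 3; = 18; G_1 = 18−1 = 17
step 1: 17 = 3·5 + 2; sub 6 for 5: 3·6 + 2; = 20; G_2 = 20−1 = 19
step 2: 19 = 3·6 + 1; sub 7 for 6: 3·7 + 1; = 22; G_3 = 22−1 = 21
step 3: 21 = 3·7; sub 8 for 7: 3·8; = 24; G_4 = 24−1 = 23
step 4: 23 = 2·8 + 7; sub 9 for 8: 2·9 + 7; = 25; G_5 = 25−1 = 24
step 5: 24 = 2·9 + 6; sub 10 for 9: 2·10 + 6; = 26; G_6 = 26−1 = 25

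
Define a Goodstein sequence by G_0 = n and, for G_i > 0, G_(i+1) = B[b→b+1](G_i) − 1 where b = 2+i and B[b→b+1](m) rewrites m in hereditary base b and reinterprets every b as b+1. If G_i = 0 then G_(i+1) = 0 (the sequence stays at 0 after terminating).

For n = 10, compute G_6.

84073323

10 —HB2→ 2^(2 + 1) + 2 —bump→ 3^(3 + 1) + 3 = 84 —(−1)→ 83
83 —HB3→ 3^(3 + 1) + 2 —bump→ 4^(4 + 1) + 2 = 1026 —(−1)→ 1025
1025 —HB4→ 4^(4 + 1) + 1 —bump→ 5^(5 + 1) + 1 = 15626 —(−1)→ 15625
15625 —HB5→ 5^(5 + 1) —bump→ 6^(6 + 1) = 279936 —(−1)→ 279935
279935 —HB6→ 5·6^6 + 5·6^5 + 5·6^4 + 5·6^3 + 5·6^2 + 5·6 + 5 —bump→ 5·7^7 + 5·7^5 + 5·7^4 + 5·7^3 + 5·7^2 + 5·7 + 5 = 4215755 —(−1)→ 4215754
4215754 —HB7→ 5·7^7 + 5·7^5 + 5·7^4 + 5·7^3 + 5·7^2 + 5·7 + 4 —bump→ 5·8^8 + 5·8^5 + 5·8^4 + 5·8^3 + 5·8^2 + 5·8 + 4 = 84073324 —(−1)→ 84073323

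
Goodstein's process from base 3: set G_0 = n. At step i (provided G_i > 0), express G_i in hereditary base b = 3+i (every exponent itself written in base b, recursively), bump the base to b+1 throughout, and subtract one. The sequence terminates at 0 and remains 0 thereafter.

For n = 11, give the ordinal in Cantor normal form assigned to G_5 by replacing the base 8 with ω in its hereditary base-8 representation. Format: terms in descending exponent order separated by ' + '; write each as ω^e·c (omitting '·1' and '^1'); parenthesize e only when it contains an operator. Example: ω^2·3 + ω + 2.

ω·5 + 3

(0) 11|_3 = 3^2 + 2 ↦ 4^2 + 2|_4 = 18 ⇒ 17
(1) 17|_4 = 4^2 + 1 ↦ 5^2 + 1|_5 = 26 ⇒ 25
(2) 25|_5 = 5^2 ↦ 6^2|_6 = 36 ⇒ 35
(3) 35|_6 = 5·6 + 5 ↦ 5·7 + 5|_7 = 40 ⇒ 39
(4) 39|_7 = 5·7 + 4 ↦ 5·8 + 4|_8 = 44 ⇒ 43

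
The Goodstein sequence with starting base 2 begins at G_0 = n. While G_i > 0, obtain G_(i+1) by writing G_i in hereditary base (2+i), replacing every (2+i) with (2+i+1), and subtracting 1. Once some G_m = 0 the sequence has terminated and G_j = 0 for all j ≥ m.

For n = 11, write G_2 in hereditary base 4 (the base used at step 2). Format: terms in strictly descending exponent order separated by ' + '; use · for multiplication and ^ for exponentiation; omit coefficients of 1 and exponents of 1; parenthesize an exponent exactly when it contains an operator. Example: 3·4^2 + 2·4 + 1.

4^(4 + 1) + 3

G_0=11  [base 2] 2^(2 + 1) + 2 + 1  →[2↦3]→  3^(3 + 1) + 3 + 1 = 85  −1 ⇒ G_1=84
G_1=84  [base 3] 3^(3 + 1) + 3  →[3↦4]→  4^(4 + 1) + 4 = 1028  −1 ⇒ G_2=1027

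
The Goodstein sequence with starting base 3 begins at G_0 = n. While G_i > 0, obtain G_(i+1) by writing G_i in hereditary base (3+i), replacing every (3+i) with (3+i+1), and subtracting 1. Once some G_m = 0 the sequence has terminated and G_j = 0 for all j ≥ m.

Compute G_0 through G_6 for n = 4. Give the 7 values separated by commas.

4 —HB3→ 3 + 1 —bump→ 4 + 1 = 5 —(−1)→ 4
4 —HB4→ 4 —bump→ 5 = 5 —(−1)→ 4
4 —HB5→ 4 —bump→ 4 = 4 —(−1)→ 3
3 —HB6→ 3 —bump→ 3 = 3 —(−1)→ 2
2 —HB7→ 2 —bump→ 2 = 2 —(−1)→ 1
1 —HB8→ 1 —bump→ 1 = 1 —(−1)→ 0

4, 4, 4, 3, 2, 1, 0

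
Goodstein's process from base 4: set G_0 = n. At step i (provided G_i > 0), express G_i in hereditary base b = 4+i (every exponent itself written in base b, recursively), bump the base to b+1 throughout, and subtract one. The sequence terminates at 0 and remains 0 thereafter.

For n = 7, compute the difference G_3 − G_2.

0

[0] 7 ≡ 4 + 3 (base 4). Lift 5: 8. −1: 7.
[1] 7 ≡ 5 + 2 (base 5). Lift 6: 8. −1: 7.
[2] 7 ≡ 6 + 1 (base 6). Lift 7: 8. −1: 7.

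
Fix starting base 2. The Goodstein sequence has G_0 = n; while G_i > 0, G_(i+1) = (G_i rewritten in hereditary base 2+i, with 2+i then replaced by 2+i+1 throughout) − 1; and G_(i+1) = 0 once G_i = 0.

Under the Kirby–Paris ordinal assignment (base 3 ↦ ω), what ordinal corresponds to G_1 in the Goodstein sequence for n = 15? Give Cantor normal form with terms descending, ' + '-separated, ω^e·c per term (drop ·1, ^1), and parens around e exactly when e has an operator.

[0] 15 ≡ 2^(2 + 1) + 2^2 + 2 + 1 (base 2). Lift 3: 112. −1: 111.
[1] 111 ≡ 3^(3 + 1) + 3^3 + 3 (base 3). Lift 4: 1284. −1: 1283.

ω^(ω + 1) + ω^ω + ω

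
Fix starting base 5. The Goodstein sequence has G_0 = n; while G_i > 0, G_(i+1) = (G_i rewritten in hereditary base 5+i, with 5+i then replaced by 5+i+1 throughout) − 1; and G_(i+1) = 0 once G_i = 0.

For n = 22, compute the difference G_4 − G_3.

2

G_0 = 22. HB_5(22) = 4·5 + 2. Bump = 26. G_1 = 25.
G_1 = 25. HB_6(25) = 4·6 + 1. Bump = 29. G_2 = 28.
G_2 = 28. HB_7(28) = 4·7. Bump = 32. G_3 = 31.
G_3 = 31. HB_8(31) = 3·8 + 7. Bump = 34. G_4 = 33.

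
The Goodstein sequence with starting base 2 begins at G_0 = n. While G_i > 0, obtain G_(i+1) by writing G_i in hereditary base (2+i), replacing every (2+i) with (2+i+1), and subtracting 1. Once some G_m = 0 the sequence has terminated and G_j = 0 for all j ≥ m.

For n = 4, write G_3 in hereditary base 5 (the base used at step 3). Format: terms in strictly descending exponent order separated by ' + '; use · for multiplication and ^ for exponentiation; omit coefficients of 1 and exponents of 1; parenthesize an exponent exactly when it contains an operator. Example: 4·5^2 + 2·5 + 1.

2·5^2 + 2·5

[0] 4 ≡ 2^2 (base 2). Lift 3: 27. −1: 26.
[1] 26 ≡ 2·3^2 + 2·3 + 2 (base 3). Lift 4: 42. −1: 41.
[2] 41 ≡ 2·4^2 + 2·4 + 1 (base 4). Lift 5: 61. −1: 60.
[3] 60 ≡ 2·5^2 + 2·5 (base 5). Lift 6: 84. −1: 83.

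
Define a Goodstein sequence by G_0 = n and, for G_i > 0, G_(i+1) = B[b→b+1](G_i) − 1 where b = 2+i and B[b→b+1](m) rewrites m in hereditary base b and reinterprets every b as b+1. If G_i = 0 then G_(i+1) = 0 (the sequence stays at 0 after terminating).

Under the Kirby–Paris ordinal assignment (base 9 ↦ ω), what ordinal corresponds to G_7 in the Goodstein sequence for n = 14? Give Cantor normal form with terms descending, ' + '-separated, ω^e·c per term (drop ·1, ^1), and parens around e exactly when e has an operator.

i=0: 14 = 2^(2 + 1) + 2^2 + 2 (b=2); 2→3: 3^(3 + 1) + 3^3 + 3 = 111; 111−1 = 110
i=1: 110 = 3^(3 + 1) + 3^3 + 2 (b=3); 3→4: 4^(4 + 1) + 4^4 + 2 = 1282; 1282−1 = 1281
i=2: 1281 = 4^(4 + 1) + 4^4 + 1 (b=4); 4→5: 5^(5 + 1) + 5^5 + 1 = 18751; 18751−1 = 18750
i=3: 18750 = 5^(5 + 1) + 5^5 (b=5); 5→6: 6^(6 + 1) + 6^6 = 326592; 326592−1 = 326591
i=4: 326591 = 6^(6 + 1) + 5·6^5 + 5·6^4 + 5·6^3 + 5·6^2 + 5·6 + 5 (b=6); 6→7: 7^(7 + 1) + 5·7^5 + 5·7^4 + 5·7^3 + 5·7^2 + 5·7 + 5 = 5862841; 5862841−1 = 5862840
i=5: 5862840 = 7^(7 + 1) + 5·7^5 + 5·7^4 + 5·7^3 + 5·7^2 + 5·7 + 4 (b=7); 7→8: 8^(8 + 1) + 5·8^5 + 5·8^4 + 5·8^3 + 5·8^2 + 5·8 + 4 = 134404972; 134404972−1 = 134404971
i=6: 134404971 = 8^(8 + 1) + 5·8^5 + 5·8^4 + 5·8^3 + 5·8^2 + 5·8 + 3 (b=8); 8→9: 9^(9 + 1) + 5·9^5 + 5·9^4 + 5·9^3 + 5·9^2 + 5·9 + 3 = 3487116549; 3487116549−1 = 3487116548
i=7: 3487116548 = 9^(9 + 1) + 5·9^5 + 5·9^4 + 5·9^3 + 5·9^2 + 5·9 + 2 (b=9); 9→10: 10^(10 + 1) + 5·10^5 + 5·10^4 + 5·10^3 + 5·10^2 + 5·10 + 2 = 100000555552; 100000555552−1 = 100000555551

ω^(ω + 1) + ω^5·5 + ω^4·5 + ω^3·5 + ω^2·5 + ω·5 + 2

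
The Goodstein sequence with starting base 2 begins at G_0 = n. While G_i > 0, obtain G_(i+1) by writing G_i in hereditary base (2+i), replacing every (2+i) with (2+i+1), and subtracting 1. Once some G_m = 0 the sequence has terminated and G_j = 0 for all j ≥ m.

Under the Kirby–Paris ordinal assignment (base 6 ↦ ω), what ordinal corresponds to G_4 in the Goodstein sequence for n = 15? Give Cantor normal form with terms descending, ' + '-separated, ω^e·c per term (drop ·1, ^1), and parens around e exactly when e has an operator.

ω^(ω + 1) + ω^ω + 1

[0] 15 ≡ 2^(2 + 1) + 2^2 + 2 + 1 (base 2). Lift 3: 112. −1: 111.
[1] 111 ≡ 3^(3 + 1) + 3^3 + 3 (base 3). Lift 4: 1284. −1: 1283.
[2] 1283 ≡ 4^(4 + 1) + 4^4 + 3 (base 4). Lift 5: 18753. −1: 18752.
[3] 18752 ≡ 5^(5 + 1) + 5^5 + 2 (base 5). Lift 6: 326594. −1: 326593.
[4] 326593 ≡ 6^(6 + 1) + 6^6 + 1 (base 6). Lift 7: 6588345. −1: 6588344.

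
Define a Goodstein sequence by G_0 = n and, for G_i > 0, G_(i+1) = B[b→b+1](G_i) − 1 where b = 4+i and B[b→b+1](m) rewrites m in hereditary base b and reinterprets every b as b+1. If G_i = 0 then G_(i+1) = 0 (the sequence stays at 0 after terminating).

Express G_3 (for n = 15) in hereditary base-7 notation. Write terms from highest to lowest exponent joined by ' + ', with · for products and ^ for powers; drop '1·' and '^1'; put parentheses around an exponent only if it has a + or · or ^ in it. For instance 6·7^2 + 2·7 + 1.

3·7

(0) 15|_4 = 3·4 + 3 ↦ 3·5 + 3|_5 = 18 ⇒ 17
(1) 17|_5 = 3·5 + 2 ↦ 3·6 + 2|_6 = 20 ⇒ 19
(2) 19|_6 = 3·6 + 1 ↦ 3·7 + 1|_7 = 22 ⇒ 21
(3) 21|_7 = 3·7 ↦ 3·8|_8 = 24 ⇒ 23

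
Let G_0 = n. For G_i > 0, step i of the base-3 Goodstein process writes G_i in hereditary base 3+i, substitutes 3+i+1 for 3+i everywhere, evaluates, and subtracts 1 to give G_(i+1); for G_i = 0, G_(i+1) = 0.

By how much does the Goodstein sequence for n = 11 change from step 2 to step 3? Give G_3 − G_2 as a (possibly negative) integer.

10

base 3: 11 = 3^2 + 2; at 4: 4^2 + 2 = 18; next = 17
base 4: 17 = 4^2 + 1; at 5: 5^2 + 1 = 26; next = 25
base 5: 25 = 5^2; at 6: 6^2 = 36; next = 35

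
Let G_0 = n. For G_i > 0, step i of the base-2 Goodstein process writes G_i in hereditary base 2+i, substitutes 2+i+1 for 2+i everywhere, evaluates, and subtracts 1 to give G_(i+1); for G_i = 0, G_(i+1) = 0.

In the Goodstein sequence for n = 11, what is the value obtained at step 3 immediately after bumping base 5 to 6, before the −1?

279938

11 —HB2→ 2^(2 + 1) + 2 + 1 —bump→ 3^(3 + 1) + 3 + 1 = 85 —(−1)→ 84
84 —HB3→ 3^(3 + 1) + 3 —bump→ 4^(4 + 1) + 4 = 1028 —(−1)→ 1027
1027 —HB4→ 4^(4 + 1) + 3 —bump→ 5^(5 + 1) + 3 = 15628 —(−1)→ 15627
15627 —HB5→ 5^(5 + 1) + 2 —bump→ 6^(6 + 1) + 2 = 279938 —(−1)→ 279937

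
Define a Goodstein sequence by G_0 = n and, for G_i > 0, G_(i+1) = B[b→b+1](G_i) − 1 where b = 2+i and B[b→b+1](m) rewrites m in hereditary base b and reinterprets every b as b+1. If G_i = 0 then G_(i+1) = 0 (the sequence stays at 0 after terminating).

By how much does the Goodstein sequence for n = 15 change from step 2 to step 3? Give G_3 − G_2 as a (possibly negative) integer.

17469

15 —HB2→ 2^(2 + 1) + 2^2 + 2 + 1 —bump→ 3^(3 + 1) + 3^3 + 3 + 1 = 112 —(−1)→ 111
111 —HB3→ 3^(3 + 1) + 3^3 + 3 —bump→ 4^(4 + 1) + 4^4 + 4 = 1284 —(−1)→ 1283
1283 —HB4→ 4^(4 + 1) + 4^4 + 3 —bump→ 5^(5 + 1) + 5^5 + 3 = 18753 —(−1)→ 18752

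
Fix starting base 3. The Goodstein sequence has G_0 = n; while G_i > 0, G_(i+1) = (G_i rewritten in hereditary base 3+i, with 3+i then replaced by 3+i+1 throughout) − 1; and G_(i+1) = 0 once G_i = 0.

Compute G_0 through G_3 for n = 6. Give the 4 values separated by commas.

base 3: 6 = 2·3; at 4: 2·4 = 8; next = 7
base 4: 7 = 4 + 3; at 5: 5 + 3 = 8; next = 7
base 5: 7 = 5 + 2; at 6: 6 + 2 = 8; next = 7

6, 7, 7, 7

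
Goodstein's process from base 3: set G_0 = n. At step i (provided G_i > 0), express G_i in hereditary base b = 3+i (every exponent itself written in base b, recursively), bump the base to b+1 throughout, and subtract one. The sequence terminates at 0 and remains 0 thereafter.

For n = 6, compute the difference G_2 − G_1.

i=0: 6 = 2·3 (b=3); 3→4: 2·4 = 8; 8−1 = 7
i=1: 7 = 4 + 3 (b=4); 4→5: 5 + 3 = 8; 8−1 = 7

0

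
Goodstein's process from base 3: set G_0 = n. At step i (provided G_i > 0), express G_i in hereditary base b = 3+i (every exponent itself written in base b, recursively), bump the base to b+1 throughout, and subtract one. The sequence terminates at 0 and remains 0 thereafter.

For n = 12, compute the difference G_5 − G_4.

base 3: 12 = 3^2 + 3; at 4: 4^2 + 4 = 20; next = 19
base 4: 19 = 4^2 + 3; at 5: 5^2 + 3 = 28; next = 27
base 5: 27 = 5^2 + 2; at 6: 6^2 + 2 = 38; next = 37
base 6: 37 = 6^2 + 1; at 7: 7^2 + 1 = 50; next = 49
base 7: 49 = 7^2; at 8: 8^2 = 64; next = 63

14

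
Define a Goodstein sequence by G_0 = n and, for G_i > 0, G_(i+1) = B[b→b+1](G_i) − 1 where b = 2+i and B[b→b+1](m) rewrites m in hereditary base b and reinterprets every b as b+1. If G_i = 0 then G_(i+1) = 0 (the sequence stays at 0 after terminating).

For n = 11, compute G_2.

1027

step 0: 11 = 2^(2 + 1) + 2 + 1; sub 3 for 2: 3^(3 + 1) + 3 + 1; = 85; G_1 = 85−1 = 84
step 1: 84 = 3^(3 + 1) + 3; sub 4 for 3: 4^(4 + 1) + 4; = 1028; G_2 = 1028−1 = 1027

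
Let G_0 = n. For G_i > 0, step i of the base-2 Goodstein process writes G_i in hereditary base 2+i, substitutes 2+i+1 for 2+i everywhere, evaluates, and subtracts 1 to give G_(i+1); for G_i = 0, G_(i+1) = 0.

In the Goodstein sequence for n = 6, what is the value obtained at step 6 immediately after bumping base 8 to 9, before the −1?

332148

i=0: 6 = 2^2 + 2 (b=2); 2→3: 3^3 + 3 = 30; 30−1 = 29
i=1: 29 = 3^3 + 2 (b=3); 3→4: 4^4 + 2 = 258; 258−1 = 257
i=2: 257 = 4^4 + 1 (b=4); 4→5: 5^5 + 1 = 3126; 3126−1 = 3125
i=3: 3125 = 5^5 (b=5); 5→6: 6^6 = 46656; 46656−1 = 46655
i=4: 46655 = 5·6^5 + 5·6^4 + 5·6^3 + 5·6^2 + 5·6 + 5 (b=6); 6→7: 5·7^5 + 5·7^4 + 5·7^3 + 5·7^2 + 5·7 + 5 = 98040; 98040−1 = 98039
i=5: 98039 = 5·7^5 + 5·7^4 + 5·7^3 + 5·7^2 + 5·7 + 4 (b=7); 7→8: 5·8^5 + 5·8^4 + 5·8^3 + 5·8^2 + 5·8 + 4 = 187244; 187244−1 = 187243
i=6: 187243 = 5·8^5 + 5·8^4 + 5·8^3 + 5·8^2 + 5·8 + 3 (b=8); 8→9: 5·9^5 + 5·9^4 + 5·9^3 + 5·9^2 + 5·9 + 3 = 332148; 332148−1 = 332147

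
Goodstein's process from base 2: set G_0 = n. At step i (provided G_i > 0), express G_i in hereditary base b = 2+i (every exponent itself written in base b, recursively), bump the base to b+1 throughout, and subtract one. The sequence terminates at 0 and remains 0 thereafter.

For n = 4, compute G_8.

4 —HB2→ 2^2 —bump→ 3^3 = 27 —(−1)→ 26
26 —HB3→ 2·3^2 + 2·3 + 2 —bump→ 2·4^2 + 2·4 + 2 = 42 —(−1)→ 41
41 —HB4→ 2·4^2 + 2·4 + 1 —bump→ 2·5^2 + 2·5 + 1 = 61 —(−1)→ 60
60 —HB5→ 2·5^2 + 2·5 —bump→ 2·6^2 + 2·6 = 84 —(−1)→ 83
83 —HB6→ 2·6^2 + 6 + 5 —bump→ 2·7^2 + 7 + 5 = 110 —(−1)→ 109
109 —HB7→ 2·7^2 + 7 + 4 —bump→ 2·8^2 + 8 + 4 = 140 —(−1)→ 139
139 —HB8→ 2·8^2 + 8 + 3 —bump→ 2·9^2 + 9 + 3 = 174 —(−1)→ 173
173 —HB9→ 2·9^2 + 9 + 2 —bump→ 2·10^2 + 10 + 2 = 212 —(−1)→ 211

211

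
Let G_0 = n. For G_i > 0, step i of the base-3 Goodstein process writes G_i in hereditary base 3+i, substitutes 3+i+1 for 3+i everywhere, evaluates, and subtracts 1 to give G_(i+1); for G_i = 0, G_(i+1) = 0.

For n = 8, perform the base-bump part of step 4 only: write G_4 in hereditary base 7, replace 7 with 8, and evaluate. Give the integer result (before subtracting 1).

12

G_0=8  [base 3] 2·3 + 2  →[3↦4]→  2·4 + 2 = 10  −1 ⇒ G_1=9
G_1=9  [base 4] 2·4 + 1  →[4↦5]→  2·5 + 1 = 11  −1 ⇒ G_2=10
G_2=10  [base 5] 2·5  →[5↦6]→  2·6 = 12  −1 ⇒ G_3=11
G_3=11  [base 6] 6 + 5  →[6↦7]→  7 + 5 = 12  −1 ⇒ G_4=11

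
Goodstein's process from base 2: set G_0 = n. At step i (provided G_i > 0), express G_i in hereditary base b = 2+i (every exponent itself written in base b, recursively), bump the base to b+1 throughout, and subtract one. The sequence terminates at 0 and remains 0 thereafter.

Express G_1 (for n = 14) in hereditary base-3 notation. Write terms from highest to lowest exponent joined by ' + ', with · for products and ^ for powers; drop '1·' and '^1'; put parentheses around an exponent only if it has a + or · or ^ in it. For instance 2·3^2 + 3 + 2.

3^(3 + 1) + 3^3 + 2

14 —HB2→ 2^(2 + 1) + 2^2 + 2 —bump→ 3^(3 + 1) + 3^3 + 3 = 111 —(−1)→ 110
110 —HB3→ 3^(3 + 1) + 3^3 + 2 —bump→ 4^(4 + 1) + 4^4 + 2 = 1282 —(−1)→ 1281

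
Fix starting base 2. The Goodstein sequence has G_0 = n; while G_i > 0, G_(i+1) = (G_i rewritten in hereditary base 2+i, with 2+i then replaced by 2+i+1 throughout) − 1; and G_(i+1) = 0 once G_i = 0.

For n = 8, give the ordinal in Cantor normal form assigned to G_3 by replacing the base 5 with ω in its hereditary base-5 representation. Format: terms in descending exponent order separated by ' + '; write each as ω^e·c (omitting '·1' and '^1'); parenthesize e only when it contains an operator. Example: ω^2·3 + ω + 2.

ω^ω·2 + ω^2·2 + ω·2

base 2: 8 = 2^(2 + 1); at 3: 3^(3 + 1) = 81; next = 80
base 3: 80 = 2·3^3 + 2·3^2 + 2·3 + 2; at 4: 2·4^4 + 2·4^2 + 2·4 + 2 = 554; next = 553
base 4: 553 = 2·4^4 + 2·4^2 + 2·4 + 1; at 5: 2·5^5 + 2·5^2 + 2·5 + 1 = 6311; next = 6310
base 5: 6310 = 2·5^5 + 2·5^2 + 2·5; at 6: 2·6^6 + 2·6^2 + 2·6 = 93396; next = 93395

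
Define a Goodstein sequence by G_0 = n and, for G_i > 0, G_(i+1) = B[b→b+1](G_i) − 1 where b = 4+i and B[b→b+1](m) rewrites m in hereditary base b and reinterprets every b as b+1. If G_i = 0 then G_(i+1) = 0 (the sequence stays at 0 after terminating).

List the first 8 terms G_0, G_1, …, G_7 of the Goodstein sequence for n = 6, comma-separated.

base 4: 6 = 4 + 2; at 5: 5 + 2 = 7; next = 6
base 5: 6 = 5 + 1; at 6: 6 + 1 = 7; next = 6
base 6: 6 = 6; at 7: 7 = 7; next = 6
base 7: 6 = 6; at 8: 6 = 6; next = 5
base 8: 5 = 5; at 9: 5 = 5; next = 4
base 9: 4 = 4; at 10: 4 = 4; next = 3
base 10: 3 = 3; at 11: 3 = 3; next = 2

6, 6, 6, 6, 5, 4, 3, 2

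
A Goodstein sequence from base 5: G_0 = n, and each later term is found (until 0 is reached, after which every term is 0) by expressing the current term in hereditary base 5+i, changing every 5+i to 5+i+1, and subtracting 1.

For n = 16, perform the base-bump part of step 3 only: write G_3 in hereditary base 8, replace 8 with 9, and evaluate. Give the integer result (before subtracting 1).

(0) 16|_5 = 3·5 + 1 ↦ 3·6 + 1|_6 = 19 ⇒ 18
(1) 18|_6 = 3·6 ↦ 3·7|_7 = 21 ⇒ 20
(2) 20|_7 = 2·7 + 6 ↦ 2·8 + 6|_8 = 22 ⇒ 21
(3) 21|_8 = 2·8 + 5 ↦ 2·9 + 5|_9 = 23 ⇒ 22

23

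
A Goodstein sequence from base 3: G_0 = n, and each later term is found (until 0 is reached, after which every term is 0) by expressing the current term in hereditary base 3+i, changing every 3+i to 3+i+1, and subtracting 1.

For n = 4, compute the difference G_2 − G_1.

0

4 —HB3→ 3 + 1 —bump→ 4 + 1 = 5 —(−1)→ 4
4 —HB4→ 4 —bump→ 5 = 5 —(−1)→ 4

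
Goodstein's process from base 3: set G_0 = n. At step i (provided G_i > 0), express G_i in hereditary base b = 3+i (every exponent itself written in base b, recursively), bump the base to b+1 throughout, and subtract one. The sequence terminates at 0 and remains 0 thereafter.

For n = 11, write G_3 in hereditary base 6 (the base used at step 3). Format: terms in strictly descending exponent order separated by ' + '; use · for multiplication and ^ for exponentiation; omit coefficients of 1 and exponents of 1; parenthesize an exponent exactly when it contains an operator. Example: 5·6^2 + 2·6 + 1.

5·6 + 5

base 3: 11 = 3^2 + 2; at 4: 4^2 + 2 = 18; next = 17
base 4: 17 = 4^2 + 1; at 5: 5^2 + 1 = 26; next = 25
base 5: 25 = 5^2; at 6: 6^2 = 36; next = 35
base 6: 35 = 5·6 + 5; at 7: 5·7 + 5 = 40; next = 39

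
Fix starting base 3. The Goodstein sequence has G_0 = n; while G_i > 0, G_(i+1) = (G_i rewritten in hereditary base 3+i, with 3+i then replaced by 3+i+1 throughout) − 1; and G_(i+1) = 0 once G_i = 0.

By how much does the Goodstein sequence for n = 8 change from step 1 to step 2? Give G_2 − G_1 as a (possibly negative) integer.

G_0 = 8. HB_3(8) = 2·3 + 2. Bump = 10. G_1 = 9.
G_1 = 9. HB_4(9) = 2·4 + 1. Bump = 11. G_2 = 10.

1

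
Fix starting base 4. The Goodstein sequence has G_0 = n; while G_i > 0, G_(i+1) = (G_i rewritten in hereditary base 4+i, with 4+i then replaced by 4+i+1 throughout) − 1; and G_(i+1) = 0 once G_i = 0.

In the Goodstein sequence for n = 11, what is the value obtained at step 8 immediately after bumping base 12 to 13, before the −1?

step 0: 11 = 2·4 + 3; sub 5 for 4: 2·5 + 3; = 13; G_1 = 13−1 = 12
step 1: 12 = 2·5 + 2; sub 6 for 5: 2·6 + 2; = 14; G_2 = 14−1 = 13
step 2: 13 = 2·6 + 1; sub 7 for 6: 2·7 + 1; = 15; G_3 = 15−1 = 14
step 3: 14 = 2·7; sub 8 for 7: 2·8; = 16; G_4 = 16−1 = 15
step 4: 15 = 8 + 7; sub 9 for 8: 9 + 7; = 16; G_5 = 16−1 = 15
step 5: 15 = 9 + 6; sub 10 for 9: 10 + 6; = 16; G_6 = 16−1 = 15
step 6: 15 = 10 + 5; sub 11 for 10: 11 + 5; = 16; G_7 = 16−1 = 15
step 7: 15 = 11 + 4; sub 12 for 11: 12 + 4; = 16; G_8 = 16−1 = 15

16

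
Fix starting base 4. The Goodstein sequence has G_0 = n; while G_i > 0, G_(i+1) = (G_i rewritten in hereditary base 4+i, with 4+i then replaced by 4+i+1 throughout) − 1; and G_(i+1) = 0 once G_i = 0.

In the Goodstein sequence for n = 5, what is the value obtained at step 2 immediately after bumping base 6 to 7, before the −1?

[0] 5 ≡ 4 + 1 (base 4). Lift 5: 6. −1: 5.
[1] 5 ≡ 5 (base 5). Lift 6: 6. −1: 5.
[2] 5 ≡ 5 (base 6). Lift 7: 5. −1: 4.

5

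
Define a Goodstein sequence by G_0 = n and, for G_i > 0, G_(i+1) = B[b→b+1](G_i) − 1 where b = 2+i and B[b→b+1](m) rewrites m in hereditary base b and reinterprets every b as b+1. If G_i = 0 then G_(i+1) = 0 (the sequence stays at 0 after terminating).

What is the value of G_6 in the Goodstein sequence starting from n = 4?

[0] 4 ≡ 2^2 (base 2). Lift 3: 27. −1: 26.
[1] 26 ≡ 2·3^2 + 2·3 + 2 (base 3). Lift 4: 42. −1: 41.
[2] 41 ≡ 2·4^2 + 2·4 + 1 (base 4). Lift 5: 61. −1: 60.
[3] 60 ≡ 2·5^2 + 2·5 (base 5). Lift 6: 84. −1: 83.
[4] 83 ≡ 2·6^2 + 6 + 5 (base 6). Lift 7: 110. −1: 109.
[5] 109 ≡ 2·7^2 + 7 + 4 (base 7). Lift 8: 140. −1: 139.
[6] 139 ≡ 2·8^2 + 8 + 3 (base 8). Lift 9: 174. −1: 173.

139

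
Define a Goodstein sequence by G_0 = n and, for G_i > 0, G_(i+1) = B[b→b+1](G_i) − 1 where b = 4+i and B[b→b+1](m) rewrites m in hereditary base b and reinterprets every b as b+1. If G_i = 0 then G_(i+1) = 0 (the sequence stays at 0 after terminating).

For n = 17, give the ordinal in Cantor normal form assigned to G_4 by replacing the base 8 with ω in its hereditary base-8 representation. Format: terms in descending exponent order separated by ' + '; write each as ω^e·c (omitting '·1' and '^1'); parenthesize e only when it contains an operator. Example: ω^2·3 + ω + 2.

ω·5 + 3

step 0: 17 = 4^2 + 1; sub 5 for 4: 5^2 + 1; = 26; G_1 = 26−1 = 25
step 1: 25 = 5^2; sub 6 for 5: 6^2; = 36; G_2 = 36−1 = 35
step 2: 35 = 5·6 + 5; sub 7 for 6: 5·7 + 5; = 40; G_3 = 40−1 = 39
step 3: 39 = 5·7 + 4; sub 8 for 7: 5·8 + 4; = 44; G_4 = 44−1 = 43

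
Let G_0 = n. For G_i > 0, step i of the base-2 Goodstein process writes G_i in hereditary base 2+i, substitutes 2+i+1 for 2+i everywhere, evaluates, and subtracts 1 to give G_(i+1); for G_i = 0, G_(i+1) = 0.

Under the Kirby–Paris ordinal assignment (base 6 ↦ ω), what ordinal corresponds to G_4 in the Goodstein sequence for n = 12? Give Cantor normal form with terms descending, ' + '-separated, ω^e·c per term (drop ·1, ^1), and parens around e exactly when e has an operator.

ω^(ω + 1) + ω^2·2 + ω + 5

G_0=12  [base 2] 2^(2 + 1) + 2^2  →[2↦3]→  3^(3 + 1) + 3^3 = 108  −1 ⇒ G_1=107
G_1=107  [base 3] 3^(3 + 1) + 2·3^2 + 2·3 + 2  →[3↦4]→  4^(4 + 1) + 2·4^2 + 2·4 + 2 = 1066  −1 ⇒ G_2=1065
G_2=1065  [base 4] 4^(4 + 1) + 2·4^2 + 2·4 + 1  →[4↦5]→  5^(5 + 1) + 2·5^2 + 2·5 + 1 = 15686  −1 ⇒ G_3=15685
G_3=15685  [base 5] 5^(5 + 1) + 2·5^2 + 2·5  →[5↦6]→  6^(6 + 1) + 2·6^2 + 2·6 = 280020  −1 ⇒ G_4=280019
G_4=280019  [base 6] 6^(6 + 1) + 2·6^2 + 6 + 5  →[6↦7]→  7^(7 + 1) + 2·7^2 + 7 + 5 = 5764911  −1 ⇒ G_5=5764910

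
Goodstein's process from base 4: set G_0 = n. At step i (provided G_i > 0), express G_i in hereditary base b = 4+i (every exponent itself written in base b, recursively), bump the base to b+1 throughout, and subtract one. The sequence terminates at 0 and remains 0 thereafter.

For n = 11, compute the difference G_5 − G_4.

11 —HB4→ 2·4 + 3 —bump→ 2·5 + 3 = 13 —(−1)→ 12
12 —HB5→ 2·5 + 2 —bump→ 2·6 + 2 = 14 —(−1)→ 13
13 —HB6→ 2·6 + 1 —bump→ 2·7 + 1 = 15 —(−1)→ 14
14 —HB7→ 2·7 —bump→ 2·8 = 16 —(−1)→ 15
15 —HB8→ 8 + 7 —bump→ 9 + 7 = 16 —(−1)→ 15

0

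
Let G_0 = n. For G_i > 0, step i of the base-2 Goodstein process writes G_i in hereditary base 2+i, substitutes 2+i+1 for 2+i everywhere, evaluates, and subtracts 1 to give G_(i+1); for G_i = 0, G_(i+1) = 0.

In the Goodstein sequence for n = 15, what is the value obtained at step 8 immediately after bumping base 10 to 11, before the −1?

3138578427935

G_0 = 15. HB_2(15) = 2^(2 + 1) + 2^2 + 2 + 1. Bump = 112. G_1 = 111.
G_1 = 111. HB_3(111) = 3^(3 + 1) + 3^3 + 3. Bump = 1284. G_2 = 1283.
G_2 = 1283. HB_4(1283) = 4^(4 + 1) + 4^4 + 3. Bump = 18753. G_3 = 18752.
G_3 = 18752. HB_5(18752) = 5^(5 + 1) + 5^5 + 2. Bump = 326594. G_4 = 326593.
G_4 = 326593. HB_6(326593) = 6^(6 + 1) + 6^6 + 1. Bump = 6588345. G_5 = 6588344.
G_5 = 6588344. HB_7(6588344) = 7^(7 + 1) + 7^7. Bump = 150994944. G_6 = 150994943.
G_6 = 150994943. HB_8(150994943) = 8^(8 + 1) + 7·8^7 + 7·8^6 + 7·8^5 + 7·8^4 + 7·8^3 + 7·8^2 + 7·8 + 7. Bump = 3524450281. G_7 = 3524450280.
G_7 = 3524450280. HB_9(3524450280) = 9^(9 + 1) + 7·9^7 + 7·9^6 + 7·9^5 + 7·9^4 + 7·9^3 + 7·9^2 + 7·9 + 6. Bump = 100077777776. G_8 = 100077777775.
G_8 = 100077777775. HB_10(100077777775) = 10^(10 + 1) + 7·10^7 + 7·10^6 + 7·10^5 + 7·10^4 + 7·10^3 + 7·10^2 + 7·10 + 5. Bump = 3138578427935. G_9 = 3138578427934.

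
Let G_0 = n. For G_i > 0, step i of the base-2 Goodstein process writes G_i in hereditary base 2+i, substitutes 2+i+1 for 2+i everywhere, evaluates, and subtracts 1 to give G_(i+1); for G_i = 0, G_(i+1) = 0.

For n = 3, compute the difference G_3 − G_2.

-1

G_0 = 3. HB_2(3) = 2 + 1. Bump = 4. G_1 = 3.
G_1 = 3. HB_3(3) = 3. Bump = 4. G_2 = 3.
G_2 = 3. HB_4(3) = 3. Bump = 3. G_3 = 2.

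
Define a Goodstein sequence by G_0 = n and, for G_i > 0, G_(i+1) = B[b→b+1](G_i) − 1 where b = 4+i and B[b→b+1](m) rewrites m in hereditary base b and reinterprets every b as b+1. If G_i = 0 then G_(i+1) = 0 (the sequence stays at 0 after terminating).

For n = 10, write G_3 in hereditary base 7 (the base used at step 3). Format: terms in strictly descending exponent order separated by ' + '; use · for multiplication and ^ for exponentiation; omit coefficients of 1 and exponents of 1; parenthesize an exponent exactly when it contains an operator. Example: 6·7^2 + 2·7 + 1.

(0) 10|_4 = 2·4 + 2 ↦ 2·5 + 2|_5 = 12 ⇒ 11
(1) 11|_5 = 2·5 + 1 ↦ 2·6 + 1|_6 = 13 ⇒ 12
(2) 12|_6 = 2·6 ↦ 2·7|_7 = 14 ⇒ 13
(3) 13|_7 = 7 + 6 ↦ 8 + 6|_8 = 14 ⇒ 13

7 + 6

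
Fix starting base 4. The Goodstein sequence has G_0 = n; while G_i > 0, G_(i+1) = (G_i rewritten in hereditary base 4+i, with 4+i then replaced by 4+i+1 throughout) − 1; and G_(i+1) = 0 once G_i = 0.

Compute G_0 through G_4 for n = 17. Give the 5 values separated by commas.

17, 25, 35, 39, 43

i=0: 17 = 4^2 + 1 (b=4); 4→5: 5^2 + 1 = 26; 26−1 = 25
i=1: 25 = 5^2 (b=5); 5→6: 6^2 = 36; 36−1 = 35
i=2: 35 = 5·6 + 5 (b=6); 6→7: 5·7 + 5 = 40; 40−1 = 39
i=3: 39 = 5·7 + 4 (b=7); 7→8: 5·8 + 4 = 44; 44−1 = 43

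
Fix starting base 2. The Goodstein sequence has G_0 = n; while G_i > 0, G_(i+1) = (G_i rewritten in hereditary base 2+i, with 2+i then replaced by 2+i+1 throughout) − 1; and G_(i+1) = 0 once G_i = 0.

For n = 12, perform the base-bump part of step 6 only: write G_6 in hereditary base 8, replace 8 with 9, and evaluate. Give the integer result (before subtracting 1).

G_0=12  [base 2] 2^(2 + 1) + 2^2  →[2↦3]→  3^(3 + 1) + 3^3 = 108  −1 ⇒ G_1=107
G_1=107  [base 3] 3^(3 + 1) + 2·3^2 + 2·3 + 2  →[3↦4]→  4^(4 + 1) + 2·4^2 + 2·4 + 2 = 1066  −1 ⇒ G_2=1065
G_2=1065  [base 4] 4^(4 + 1) + 2·4^2 + 2·4 + 1  →[4↦5]→  5^(5 + 1) + 2·5^2 + 2·5 + 1 = 15686  −1 ⇒ G_3=15685
G_3=15685  [base 5] 5^(5 + 1) + 2·5^2 + 2·5  →[5↦6]→  6^(6 + 1) + 2·6^2 + 2·6 = 280020  −1 ⇒ G_4=280019
G_4=280019  [base 6] 6^(6 + 1) + 2·6^2 + 6 + 5  →[6↦7]→  7^(7 + 1) + 2·7^2 + 7 + 5 = 5764911  −1 ⇒ G_5=5764910
G_5=5764910  [base 7] 7^(7 + 1) + 2·7^2 + 7 + 4  →[7↦8]→  8^(8 + 1) + 2·8^2 + 8 + 4 = 134217868  −1 ⇒ G_6=134217867

3486784575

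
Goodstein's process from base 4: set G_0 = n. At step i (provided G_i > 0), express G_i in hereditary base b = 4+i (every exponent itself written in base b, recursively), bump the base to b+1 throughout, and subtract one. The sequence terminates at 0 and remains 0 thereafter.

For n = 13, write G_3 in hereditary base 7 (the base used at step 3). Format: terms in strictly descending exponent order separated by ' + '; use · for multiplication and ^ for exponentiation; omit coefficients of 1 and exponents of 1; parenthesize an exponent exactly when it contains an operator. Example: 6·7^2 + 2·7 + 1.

2·7 + 4

(0) 13|_4 = 3·4 + 1 ↦ 3·5 + 1|_5 = 16 ⇒ 15
(1) 15|_5 = 3·5 ↦ 3·6|_6 = 18 ⇒ 17
(2) 17|_6 = 2·6 + 5 ↦ 2·7 + 5|_7 = 19 ⇒ 18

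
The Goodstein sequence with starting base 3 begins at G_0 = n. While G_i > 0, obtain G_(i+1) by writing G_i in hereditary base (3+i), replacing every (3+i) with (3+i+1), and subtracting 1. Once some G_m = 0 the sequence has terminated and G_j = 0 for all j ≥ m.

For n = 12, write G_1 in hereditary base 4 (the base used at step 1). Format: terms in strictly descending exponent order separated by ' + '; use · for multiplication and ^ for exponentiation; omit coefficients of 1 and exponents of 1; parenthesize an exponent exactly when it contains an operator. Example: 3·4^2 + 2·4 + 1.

G_0=12  [base 3] 3^2 + 3  →[3↦4]→  4^2 + 4 = 20  −1 ⇒ G_1=19
G_1=19  [base 4] 4^2 + 3  →[4↦5]→  5^2 + 3 = 28  −1 ⇒ G_2=27

4^2 + 3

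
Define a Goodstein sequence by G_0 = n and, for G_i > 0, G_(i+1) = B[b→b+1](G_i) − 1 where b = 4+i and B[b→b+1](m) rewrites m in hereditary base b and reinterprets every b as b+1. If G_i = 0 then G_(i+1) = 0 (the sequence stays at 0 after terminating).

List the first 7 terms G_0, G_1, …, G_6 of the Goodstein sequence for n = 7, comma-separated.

7, 7, 7, 7, 7, 6, 5

i=0: 7 = 4 + 3 (b=4); 4→5: 5 + 3 = 8; 8−1 = 7
i=1: 7 = 5 + 2 (b=5); 5→6: 6 + 2 = 8; 8−1 = 7
i=2: 7 = 6 + 1 (b=6); 6→7: 7 + 1 = 8; 8−1 = 7
i=3: 7 = 7 (b=7); 7→8: 8 = 8; 8−1 = 7
i=4: 7 = 7 (b=8); 8→9: 7 = 7; 7−1 = 6
i=5: 6 = 6 (b=9); 9→10: 6 = 6; 6−1 = 5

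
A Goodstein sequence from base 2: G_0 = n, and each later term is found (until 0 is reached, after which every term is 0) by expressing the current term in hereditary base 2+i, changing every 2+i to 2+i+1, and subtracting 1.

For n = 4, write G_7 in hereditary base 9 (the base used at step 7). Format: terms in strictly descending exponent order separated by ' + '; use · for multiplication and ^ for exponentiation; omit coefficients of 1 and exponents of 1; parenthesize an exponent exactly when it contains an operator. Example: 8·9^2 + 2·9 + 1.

base 2: 4 = 2^2; at 3: 3^3 = 27; next = 26
base 3: 26 = 2·3^2 + 2·3 + 2; at 4: 2·4^2 + 2·4 + 2 = 42; next = 41
base 4: 41 = 2·4^2 + 2·4 + 1; at 5: 2·5^2 + 2·5 + 1 = 61; next = 60
base 5: 60 = 2·5^2 + 2·5; at 6: 2·6^2 + 2·6 = 84; next = 83
base 6: 83 = 2·6^2 + 6 + 5; at 7: 2·7^2 + 7 + 5 = 110; next = 109
base 7: 109 = 2·7^2 + 7 + 4; at 8: 2·8^2 + 8 + 4 = 140; next = 139
base 8: 139 = 2·8^2 + 8 + 3; at 9: 2·9^2 + 9 + 3 = 174; next = 173

2·9^2 + 9 + 2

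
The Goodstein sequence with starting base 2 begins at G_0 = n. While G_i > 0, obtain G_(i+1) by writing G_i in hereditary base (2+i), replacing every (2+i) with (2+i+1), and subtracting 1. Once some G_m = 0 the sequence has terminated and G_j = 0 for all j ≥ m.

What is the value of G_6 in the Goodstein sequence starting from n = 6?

187243

G_0 = 6. HB_2(6) = 2^2 + 2. Bump = 30. G_1 = 29.
G_1 = 29. HB_3(29) = 3^3 + 2. Bump = 258. G_2 = 257.
G_2 = 257. HB_4(257) = 4^4 + 1. Bump = 3126. G_3 = 3125.
G_3 = 3125. HB_5(3125) = 5^5. Bump = 46656. G_4 = 46655.
G_4 = 46655. HB_6(46655) = 5·6^5 + 5·6^4 + 5·6^3 + 5·6^2 + 5·6 + 5. Bump = 98040. G_5 = 98039.
G_5 = 98039. HB_7(98039) = 5·7^5 + 5·7^4 + 5·7^3 + 5·7^2 + 5·7 + 4. Bump = 187244. G_6 = 187243.
G_6 = 187243. HB_8(187243) = 5·8^5 + 5·8^4 + 5·8^3 + 5·8^2 + 5·8 + 3. Bump = 332148. G_7 = 332147.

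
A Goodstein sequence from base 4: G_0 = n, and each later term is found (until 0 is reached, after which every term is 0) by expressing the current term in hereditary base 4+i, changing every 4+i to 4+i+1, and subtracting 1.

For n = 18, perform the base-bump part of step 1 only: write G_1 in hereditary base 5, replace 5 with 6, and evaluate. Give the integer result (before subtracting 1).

37

i=0: 18 = 4^2 + 2 (b=4); 4→5: 5^2 + 2 = 27; 27−1 = 26
i=1: 26 = 5^2 + 1 (b=5); 5→6: 6^2 + 1 = 37; 37−1 = 36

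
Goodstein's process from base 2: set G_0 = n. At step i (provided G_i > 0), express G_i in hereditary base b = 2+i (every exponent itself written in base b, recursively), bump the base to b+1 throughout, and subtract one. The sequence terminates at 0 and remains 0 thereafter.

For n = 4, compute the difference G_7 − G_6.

34

G_0=4  [base 2] 2^2  →[2↦3]→  3^3 = 27  −1 ⇒ G_1=26
G_1=26  [base 3] 2·3^2 + 2·3 + 2  →[3↦4]→  2·4^2 + 2·4 + 2 = 42  −1 ⇒ G_2=41
G_2=41  [base 4] 2·4^2 + 2·4 + 1  →[4↦5]→  2·5^2 + 2·5 + 1 = 61  −1 ⇒ G_3=60
G_3=60  [base 5] 2·5^2 + 2·5  →[5↦6]→  2·6^2 + 2·6 = 84  −1 ⇒ G_4=83
G_4=83  [base 6] 2·6^2 + 6 + 5  →[6↦7]→  2·7^2 + 7 + 5 = 110  −1 ⇒ G_5=109
G_5=109  [base 7] 2·7^2 + 7 + 4  →[7↦8]→  2·8^2 + 8 + 4 = 140  −1 ⇒ G_6=139
G_6=139  [base 8] 2·8^2 + 8 + 3  →[8↦9]→  2·9^2 + 9 + 3 = 174  −1 ⇒ G_7=173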